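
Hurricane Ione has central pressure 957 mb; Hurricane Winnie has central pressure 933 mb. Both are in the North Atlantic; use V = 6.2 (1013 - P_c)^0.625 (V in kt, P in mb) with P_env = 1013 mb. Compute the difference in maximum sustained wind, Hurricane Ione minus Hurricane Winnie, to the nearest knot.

Hurricane Ione: ΔP = 56; V ≈ 6.2 × 56^0.625 ≈ 76.74 kt.
Hurricane Winnie: ΔP = 80; V ≈ 6.2 × 80^0.625 ≈ 95.90 kt.
Difference ≈ 76.74 − 95.90 = -19.16 → -19 kt.

-19 kt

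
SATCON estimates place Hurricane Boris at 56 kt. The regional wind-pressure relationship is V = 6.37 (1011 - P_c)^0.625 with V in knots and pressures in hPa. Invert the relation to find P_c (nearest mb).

979 mb

ΔP = (V / 6.37)^(1/0.625) = (56/6.37)^1.600.
56/6.37 = 8.791; 8.791^1.600 ≈ 32.39 mb.
P_c = 1011 − 32.39 = 978.61 ≈ 979 mb.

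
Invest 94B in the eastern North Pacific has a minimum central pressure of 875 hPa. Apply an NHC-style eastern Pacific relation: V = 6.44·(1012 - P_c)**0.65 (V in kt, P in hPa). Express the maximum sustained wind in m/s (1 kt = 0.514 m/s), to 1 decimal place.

ΔP = 1012 − 875 = 137 hPa.
V ≈ 6.44 × 137^0.65 = 6.44 × 24.483 ≈ 157.672 kt.
157.672 × 0.514 ≈ 81.04 m/s → 81.0 m/s.

81.0 m/s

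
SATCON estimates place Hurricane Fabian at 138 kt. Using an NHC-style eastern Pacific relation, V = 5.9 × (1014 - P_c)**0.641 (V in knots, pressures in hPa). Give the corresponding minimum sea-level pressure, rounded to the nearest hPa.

877 hPa

ΔP = (V / 5.9)^(1/0.641) = (138/5.9)^1.560.
138/5.9 = 23.390; 23.390^1.560 ≈ 136.70 hPa.
P_c = 1014 − 136.70 = 877.30 ≈ 877 hPa.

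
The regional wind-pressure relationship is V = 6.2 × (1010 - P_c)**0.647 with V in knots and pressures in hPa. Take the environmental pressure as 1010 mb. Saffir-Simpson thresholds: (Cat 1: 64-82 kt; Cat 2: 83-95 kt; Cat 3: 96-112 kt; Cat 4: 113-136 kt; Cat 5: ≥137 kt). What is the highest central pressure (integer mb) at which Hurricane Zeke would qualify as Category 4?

Category 4 begins at V = 113 kt.
Required ΔP = (113/6.2)^(1/0.647) = 18.226^1.546 ≈ 88.82 mb.
P_c ≤ 1010 − 88.82 = 921.18, so the highest integer P_c is 921 mb.

921 mb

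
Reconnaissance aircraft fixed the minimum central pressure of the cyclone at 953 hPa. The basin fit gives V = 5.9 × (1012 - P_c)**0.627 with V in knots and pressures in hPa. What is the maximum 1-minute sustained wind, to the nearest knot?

ΔP = 1012 − 953 = 59 hPa.
59^0.627 ≈ 12.892.
V ≈ 5.9 × 12.892 ≈ 76.1 kt.

76 kt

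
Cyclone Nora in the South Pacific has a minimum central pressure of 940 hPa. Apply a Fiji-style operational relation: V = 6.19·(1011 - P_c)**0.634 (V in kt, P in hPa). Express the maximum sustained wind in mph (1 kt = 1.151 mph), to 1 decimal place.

ΔP = 1011 − 940 = 71 hPa.
V ≈ 6.19 × 71^0.634 = 6.19 × 14.918 ≈ 92.340 kt.
92.340 × 1.151 ≈ 106.28 mph → 106.3 mph.

106.3 mph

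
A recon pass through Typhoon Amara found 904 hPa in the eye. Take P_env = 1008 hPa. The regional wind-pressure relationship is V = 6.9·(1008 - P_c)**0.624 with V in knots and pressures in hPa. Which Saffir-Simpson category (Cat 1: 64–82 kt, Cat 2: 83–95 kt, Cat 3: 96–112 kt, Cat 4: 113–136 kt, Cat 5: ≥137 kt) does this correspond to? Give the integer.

4

ΔP = 1008 − 904 = 104 hPa.
V ≈ 6.9 × 104^0.624 = 6.9 × 18.14 ≈ 125 kt.
125 kt falls in the Category 4 band.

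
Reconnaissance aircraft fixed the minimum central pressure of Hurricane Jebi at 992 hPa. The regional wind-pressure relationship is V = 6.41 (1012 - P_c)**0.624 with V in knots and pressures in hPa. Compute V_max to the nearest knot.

ΔP = 1012 − 992 = 20 hPa.
20^0.624 ≈ 6.484.
V ≈ 6.41 × 6.484 ≈ 41.6 kt.

42 kt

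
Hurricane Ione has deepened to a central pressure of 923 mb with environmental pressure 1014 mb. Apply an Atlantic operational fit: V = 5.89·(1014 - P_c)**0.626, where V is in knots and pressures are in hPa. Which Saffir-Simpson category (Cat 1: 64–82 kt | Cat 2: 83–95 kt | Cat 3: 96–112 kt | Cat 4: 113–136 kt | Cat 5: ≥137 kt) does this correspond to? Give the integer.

ΔP = 1014 − 923 = 91 mb.
V ≈ 5.89 × 91^0.626 = 5.89 × 16.84 ≈ 99 kt.
99 kt falls in the Category 3 band.

3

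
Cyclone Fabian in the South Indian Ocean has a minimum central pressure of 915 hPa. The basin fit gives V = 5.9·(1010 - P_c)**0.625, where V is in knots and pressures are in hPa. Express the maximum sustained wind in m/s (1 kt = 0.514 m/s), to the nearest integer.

ΔP = 1010 − 915 = 95 hPa.
V ≈ 5.9 × 95^0.625 = 5.9 × 17.222 ≈ 101.608 kt.
101.608 × 0.514 ≈ 52.23 m/s → 52 m/s.

52 m/s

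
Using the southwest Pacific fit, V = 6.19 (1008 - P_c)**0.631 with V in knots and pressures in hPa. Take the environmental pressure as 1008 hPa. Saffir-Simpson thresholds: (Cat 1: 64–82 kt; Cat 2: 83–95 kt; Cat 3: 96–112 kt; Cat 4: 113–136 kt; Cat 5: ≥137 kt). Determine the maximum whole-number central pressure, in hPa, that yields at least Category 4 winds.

908 hPa

Category 4 begins at V = 113 kt.
Required ΔP = (113/6.19)^(1/0.631) = 18.255^1.585 ≈ 99.78 hPa.
P_c ≤ 1008 − 99.78 = 908.22, so the highest integer P_c is 908 hPa.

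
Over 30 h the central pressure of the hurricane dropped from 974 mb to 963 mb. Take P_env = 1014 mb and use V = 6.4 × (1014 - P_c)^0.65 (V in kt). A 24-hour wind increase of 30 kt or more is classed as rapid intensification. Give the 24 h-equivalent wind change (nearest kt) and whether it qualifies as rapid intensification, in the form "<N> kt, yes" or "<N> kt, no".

10 kt, no

V₁: ΔP = 40, V ≈ 6.4 × 40^0.65 ≈ 70.39 kt.
V₂: ΔP = 51, V ≈ 6.4 × 51^0.65 ≈ 82.43 kt.
ΔV over 30 h = 12.04 kt → 24 h equivalent = 12.04 × 24/30 ≈ 9.63 kt.
10 kt < 30 kt ⇒ not rapid intensification.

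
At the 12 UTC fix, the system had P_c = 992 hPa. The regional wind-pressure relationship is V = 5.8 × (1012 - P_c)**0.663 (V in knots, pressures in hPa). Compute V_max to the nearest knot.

ΔP = 1012 − 992 = 20 hPa.
20^0.663 ≈ 7.288.
V ≈ 5.8 × 7.288 ≈ 42.3 kt.

42 kt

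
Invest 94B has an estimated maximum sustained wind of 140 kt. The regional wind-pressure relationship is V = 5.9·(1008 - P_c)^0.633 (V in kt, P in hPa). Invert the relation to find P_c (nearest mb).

ΔP = (V / 5.9)^(1/0.633) = (140/5.9)^1.580.
140/5.9 = 23.729; 23.729^1.580 ≈ 148.81 mb.
P_c = 1008 − 148.81 = 859.19 ≈ 859 mb.

859 mb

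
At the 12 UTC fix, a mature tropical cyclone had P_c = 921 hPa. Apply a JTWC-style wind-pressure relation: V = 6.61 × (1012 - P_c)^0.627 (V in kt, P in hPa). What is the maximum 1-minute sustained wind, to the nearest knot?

112 kt

ΔP = 1012 − 921 = 91 hPa.
91^0.627 ≈ 16.917.
V ≈ 6.61 × 16.917 ≈ 111.8 kt.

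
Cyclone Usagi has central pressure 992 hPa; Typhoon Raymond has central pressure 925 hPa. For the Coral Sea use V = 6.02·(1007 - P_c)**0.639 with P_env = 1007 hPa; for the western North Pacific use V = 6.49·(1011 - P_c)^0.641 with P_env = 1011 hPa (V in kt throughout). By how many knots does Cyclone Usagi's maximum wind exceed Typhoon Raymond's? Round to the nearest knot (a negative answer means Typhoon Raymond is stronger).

-79 kt

Cyclone Usagi: ΔP = 15; V ≈ 6.02 × 15^0.639 ≈ 33.97 kt.
Typhoon Raymond: ΔP = 86; V ≈ 6.49 × 86^0.641 ≈ 112.79 kt.
Difference ≈ 33.97 − 112.79 = -78.82 → -79 kt.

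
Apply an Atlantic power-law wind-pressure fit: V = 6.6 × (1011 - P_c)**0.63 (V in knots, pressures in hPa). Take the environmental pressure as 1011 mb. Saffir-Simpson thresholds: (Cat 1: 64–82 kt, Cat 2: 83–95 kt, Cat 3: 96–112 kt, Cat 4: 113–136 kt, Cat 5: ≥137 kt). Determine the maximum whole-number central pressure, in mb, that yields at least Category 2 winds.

Category 2 begins at V = 83 kt.
Required ΔP = (83/6.6)^(1/0.63) = 12.576^1.587 ≈ 55.63 mb.
P_c ≤ 1011 − 55.63 = 955.37, so the highest integer P_c is 955 mb.

955 mb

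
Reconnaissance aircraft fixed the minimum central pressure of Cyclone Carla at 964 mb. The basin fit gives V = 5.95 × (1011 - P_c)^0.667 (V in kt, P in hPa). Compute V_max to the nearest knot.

78 kt

ΔP = 1011 − 964 = 47 mb.
47^0.667 ≈ 13.040.
V ≈ 5.95 × 13.040 ≈ 77.6 kt.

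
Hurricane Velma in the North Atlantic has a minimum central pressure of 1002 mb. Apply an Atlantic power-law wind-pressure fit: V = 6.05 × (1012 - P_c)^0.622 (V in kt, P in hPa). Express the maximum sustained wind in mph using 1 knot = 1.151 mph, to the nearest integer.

ΔP = 1012 − 1002 = 10 mb.
V ≈ 6.05 × 10^0.622 = 6.05 × 4.188 ≈ 25.337 kt.
25.337 × 1.151 ≈ 29.16 mph → 29 mph.

29 mph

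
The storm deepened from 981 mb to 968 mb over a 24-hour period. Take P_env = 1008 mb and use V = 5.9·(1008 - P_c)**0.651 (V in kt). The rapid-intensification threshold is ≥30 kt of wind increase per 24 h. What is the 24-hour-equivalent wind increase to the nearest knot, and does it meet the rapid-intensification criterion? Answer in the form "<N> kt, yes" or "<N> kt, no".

15 kt, no

V₁: ΔP = 27, V ≈ 5.9 × 27^0.651 ≈ 50.43 kt.
V₂: ΔP = 40, V ≈ 5.9 × 40^0.651 ≈ 65.13 kt.
ΔV over 24 h = 14.70 kt → 24 h equivalent = 14.70 × 24/24 ≈ 14.70 kt.
15 kt < 30 kt ⇒ not rapid intensification.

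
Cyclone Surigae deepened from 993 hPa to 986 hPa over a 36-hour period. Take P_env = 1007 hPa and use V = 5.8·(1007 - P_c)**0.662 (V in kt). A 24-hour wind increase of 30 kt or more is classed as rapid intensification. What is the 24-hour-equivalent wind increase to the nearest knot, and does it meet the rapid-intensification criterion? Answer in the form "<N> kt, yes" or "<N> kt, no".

V₁: ΔP = 14, V ≈ 5.8 × 14^0.662 ≈ 33.28 kt.
V₂: ΔP = 21, V ≈ 5.8 × 21^0.662 ≈ 43.52 kt.
ΔV over 36 h = 10.24 kt → 24 h equivalent = 10.24 × 24/36 ≈ 6.83 kt.
7 kt < 30 kt ⇒ not rapid intensification.

7 kt, no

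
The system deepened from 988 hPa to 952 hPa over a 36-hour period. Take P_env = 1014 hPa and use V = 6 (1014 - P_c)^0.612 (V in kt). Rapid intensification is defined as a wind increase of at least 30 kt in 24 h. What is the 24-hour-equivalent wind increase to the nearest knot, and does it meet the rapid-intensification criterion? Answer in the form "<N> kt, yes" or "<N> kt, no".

21 kt, no

V₁: ΔP = 26, V ≈ 6 × 26^0.612 ≈ 44.07 kt.
V₂: ΔP = 62, V ≈ 6 × 62^0.612 ≈ 75.01 kt.
ΔV over 36 h = 30.94 kt → 24 h equivalent = 30.94 × 24/36 ≈ 20.63 kt.
21 kt < 30 kt ⇒ not rapid intensification.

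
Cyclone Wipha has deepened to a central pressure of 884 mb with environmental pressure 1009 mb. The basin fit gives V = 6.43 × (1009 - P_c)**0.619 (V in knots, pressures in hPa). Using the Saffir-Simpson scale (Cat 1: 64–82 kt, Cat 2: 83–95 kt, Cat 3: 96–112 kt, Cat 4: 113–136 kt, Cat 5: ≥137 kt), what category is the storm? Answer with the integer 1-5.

4

ΔP = 1009 − 884 = 125 mb.
V ≈ 6.43 × 125^0.619 = 6.43 × 19.86 ≈ 128 kt.
128 kt falls in the Category 4 band.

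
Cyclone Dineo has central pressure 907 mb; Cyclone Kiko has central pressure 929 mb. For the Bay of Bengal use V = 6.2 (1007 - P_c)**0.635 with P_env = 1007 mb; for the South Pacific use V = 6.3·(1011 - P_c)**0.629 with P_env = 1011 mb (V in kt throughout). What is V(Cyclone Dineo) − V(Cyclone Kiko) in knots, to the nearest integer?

15 kt

Cyclone Dineo: ΔP = 100; V ≈ 6.2 × 100^0.635 ≈ 115.45 kt.
Cyclone Kiko: ΔP = 82; V ≈ 6.3 × 82^0.629 ≈ 100.72 kt.
Difference ≈ 115.45 − 100.72 = 14.73 → 15 kt.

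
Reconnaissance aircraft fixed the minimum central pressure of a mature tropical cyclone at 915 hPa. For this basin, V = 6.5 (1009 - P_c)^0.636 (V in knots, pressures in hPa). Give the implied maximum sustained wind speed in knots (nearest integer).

ΔP = 1009 − 915 = 94 hPa.
94^0.636 ≈ 17.985.
V ≈ 6.5 × 17.985 ≈ 116.9 kt.

117 kt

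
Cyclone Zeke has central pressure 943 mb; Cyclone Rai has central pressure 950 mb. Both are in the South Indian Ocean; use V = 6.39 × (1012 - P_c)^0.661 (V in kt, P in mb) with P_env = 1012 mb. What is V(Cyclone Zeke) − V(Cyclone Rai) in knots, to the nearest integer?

7 kt

Cyclone Zeke: ΔP = 69; V ≈ 6.39 × 69^0.661 ≈ 104.95 kt.
Cyclone Rai: ΔP = 62; V ≈ 6.39 × 62^0.661 ≈ 97.78 kt.
Difference ≈ 104.95 − 97.78 = 7.17 → 7 kt.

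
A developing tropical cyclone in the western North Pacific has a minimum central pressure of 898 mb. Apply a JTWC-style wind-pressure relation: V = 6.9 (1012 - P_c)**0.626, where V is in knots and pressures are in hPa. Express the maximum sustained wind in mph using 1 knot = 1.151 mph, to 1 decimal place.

ΔP = 1012 − 898 = 114 mb.
V ≈ 6.9 × 114^0.626 = 6.9 × 19.392 ≈ 133.805 kt.
133.805 × 1.151 ≈ 154.01 mph → 154.0 mph.

154.0 mph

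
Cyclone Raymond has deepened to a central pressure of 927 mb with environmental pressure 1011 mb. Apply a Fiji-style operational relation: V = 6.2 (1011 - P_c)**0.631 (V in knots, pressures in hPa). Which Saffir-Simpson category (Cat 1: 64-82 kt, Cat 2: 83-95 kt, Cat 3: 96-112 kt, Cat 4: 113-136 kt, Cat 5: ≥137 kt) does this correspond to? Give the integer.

3

ΔP = 1011 − 927 = 84 mb.
V ≈ 6.2 × 84^0.631 = 6.2 × 16.38 ≈ 102 kt.
102 kt falls in the Category 3 band.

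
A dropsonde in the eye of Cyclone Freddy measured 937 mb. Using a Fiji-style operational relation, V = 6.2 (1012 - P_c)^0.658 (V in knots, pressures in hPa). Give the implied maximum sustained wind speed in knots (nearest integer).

ΔP = 1012 − 937 = 75 mb.
75^0.658 ≈ 17.131.
V ≈ 6.2 × 17.131 ≈ 106.2 kt.

106 kt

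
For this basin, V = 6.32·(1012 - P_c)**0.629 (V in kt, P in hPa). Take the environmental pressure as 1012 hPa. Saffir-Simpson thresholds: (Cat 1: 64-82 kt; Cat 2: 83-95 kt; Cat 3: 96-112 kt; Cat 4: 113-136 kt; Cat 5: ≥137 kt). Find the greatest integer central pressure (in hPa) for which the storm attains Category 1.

972 hPa

Category 1 begins at V = 64 kt.
Required ΔP = (64/6.32)^(1/0.629) = 10.127^1.590 ≈ 39.67 hPa.
P_c ≤ 1012 − 39.67 = 972.33, so the highest integer P_c is 972 hPa.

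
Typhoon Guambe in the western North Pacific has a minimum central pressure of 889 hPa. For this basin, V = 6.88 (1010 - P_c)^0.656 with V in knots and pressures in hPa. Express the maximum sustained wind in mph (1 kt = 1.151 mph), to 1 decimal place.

184.1 mph

ΔP = 1010 − 889 = 121 hPa.
V ≈ 6.88 × 121^0.656 = 6.88 × 23.244 ≈ 159.917 kt.
159.917 × 1.151 ≈ 184.06 mph → 184.1 mph.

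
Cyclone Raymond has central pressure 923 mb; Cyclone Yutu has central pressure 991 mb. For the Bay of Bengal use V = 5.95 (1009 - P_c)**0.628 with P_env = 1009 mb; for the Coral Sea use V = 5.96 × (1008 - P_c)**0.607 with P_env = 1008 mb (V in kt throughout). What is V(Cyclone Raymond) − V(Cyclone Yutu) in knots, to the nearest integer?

Cyclone Raymond: ΔP = 86; V ≈ 5.95 × 86^0.628 ≈ 97.58 kt.
Cyclone Yutu: ΔP = 17; V ≈ 5.96 × 17^0.607 ≈ 33.28 kt.
Difference ≈ 97.58 − 33.28 = 64.30 → 64 kt.

64 kt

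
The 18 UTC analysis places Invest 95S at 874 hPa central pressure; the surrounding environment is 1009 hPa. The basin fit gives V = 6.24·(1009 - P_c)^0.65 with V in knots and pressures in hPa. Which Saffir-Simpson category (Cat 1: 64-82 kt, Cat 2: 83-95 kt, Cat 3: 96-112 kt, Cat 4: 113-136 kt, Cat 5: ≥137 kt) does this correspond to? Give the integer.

ΔP = 1009 − 874 = 135 hPa.
V ≈ 6.24 × 135^0.65 = 6.24 × 24.25 ≈ 151 kt.
151 kt falls in the Category 5 band.

5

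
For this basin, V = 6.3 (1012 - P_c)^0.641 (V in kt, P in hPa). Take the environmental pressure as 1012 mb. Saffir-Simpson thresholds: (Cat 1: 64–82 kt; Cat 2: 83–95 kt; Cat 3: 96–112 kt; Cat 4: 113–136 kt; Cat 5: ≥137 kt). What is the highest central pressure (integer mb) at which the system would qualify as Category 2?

956 mb

Category 2 begins at V = 83 kt.
Required ΔP = (83/6.3)^(1/0.641) = 13.175^1.560 ≈ 55.83 mb.
P_c ≤ 1012 − 55.83 = 956.17, so the highest integer P_c is 956 mb.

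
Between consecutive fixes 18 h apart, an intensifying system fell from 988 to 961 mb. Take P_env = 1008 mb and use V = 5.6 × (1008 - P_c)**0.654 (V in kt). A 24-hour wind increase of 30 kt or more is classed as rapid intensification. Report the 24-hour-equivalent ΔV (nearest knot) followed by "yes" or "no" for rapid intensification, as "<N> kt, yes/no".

40 kt, yes

V₁: ΔP = 20, V ≈ 5.6 × 20^0.654 ≈ 39.72 kt.
V₂: ΔP = 47, V ≈ 5.6 × 47^0.654 ≈ 69.46 kt.
ΔV over 18 h = 29.74 kt → 24 h equivalent = 29.74 × 24/18 ≈ 39.65 kt.
40 kt ≥ 30 kt ⇒ rapid intensification.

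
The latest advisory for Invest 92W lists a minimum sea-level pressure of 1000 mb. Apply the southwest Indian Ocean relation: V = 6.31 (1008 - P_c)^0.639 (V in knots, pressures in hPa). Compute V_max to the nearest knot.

24 kt

ΔP = 1008 − 1000 = 8 mb.
8^0.639 ≈ 3.776.
V ≈ 6.31 × 3.776 ≈ 23.8 kt.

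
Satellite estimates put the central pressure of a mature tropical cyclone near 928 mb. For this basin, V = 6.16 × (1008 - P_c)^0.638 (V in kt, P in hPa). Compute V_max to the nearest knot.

101 kt

ΔP = 1008 − 928 = 80 mb.
80^0.638 ≈ 16.375.
V ≈ 6.16 × 16.375 ≈ 100.9 kt.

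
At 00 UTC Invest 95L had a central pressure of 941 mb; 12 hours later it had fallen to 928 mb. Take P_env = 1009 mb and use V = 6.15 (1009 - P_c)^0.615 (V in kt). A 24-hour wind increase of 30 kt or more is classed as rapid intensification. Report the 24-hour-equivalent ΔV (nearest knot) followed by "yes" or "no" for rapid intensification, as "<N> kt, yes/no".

V₁: ΔP = 68, V ≈ 6.15 × 68^0.615 ≈ 82.39 kt.
V₂: ΔP = 81, V ≈ 6.15 × 81^0.615 ≈ 91.75 kt.
ΔV over 12 h = 9.36 kt → 24 h equivalent = 9.36 × 24/12 ≈ 18.72 kt.
19 kt < 30 kt ⇒ not rapid intensification.

19 kt, no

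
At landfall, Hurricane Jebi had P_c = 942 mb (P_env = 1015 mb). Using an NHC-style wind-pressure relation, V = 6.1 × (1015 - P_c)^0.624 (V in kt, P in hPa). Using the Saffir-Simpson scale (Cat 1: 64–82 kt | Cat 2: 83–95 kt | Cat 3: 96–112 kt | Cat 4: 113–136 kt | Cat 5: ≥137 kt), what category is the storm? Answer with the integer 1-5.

ΔP = 1015 − 942 = 73 mb.
V ≈ 6.1 × 73^0.624 = 6.1 × 14.54 ≈ 89 kt.
89 kt falls in the Category 2 band.

2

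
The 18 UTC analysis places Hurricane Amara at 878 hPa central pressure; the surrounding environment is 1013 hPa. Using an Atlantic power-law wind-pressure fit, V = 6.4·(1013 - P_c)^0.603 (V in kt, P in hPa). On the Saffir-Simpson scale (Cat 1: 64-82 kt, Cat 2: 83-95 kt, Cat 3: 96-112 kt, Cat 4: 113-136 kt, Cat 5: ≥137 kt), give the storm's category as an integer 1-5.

4

ΔP = 1013 − 878 = 135 hPa.
V ≈ 6.4 × 135^0.603 = 6.4 × 19.26 ≈ 123 kt.
123 kt falls in the Category 4 band.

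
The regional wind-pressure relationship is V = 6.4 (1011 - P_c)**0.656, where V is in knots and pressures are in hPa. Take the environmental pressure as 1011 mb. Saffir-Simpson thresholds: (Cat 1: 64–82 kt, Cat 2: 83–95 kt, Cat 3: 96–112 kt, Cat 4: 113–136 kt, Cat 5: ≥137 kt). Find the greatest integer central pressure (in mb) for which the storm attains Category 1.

977 mb

Category 1 begins at V = 64 kt.
Required ΔP = (64/6.4)^(1/0.656) = 10.000^1.524 ≈ 33.45 mb.
P_c ≤ 1011 − 33.45 = 977.55, so the highest integer P_c is 977 mb.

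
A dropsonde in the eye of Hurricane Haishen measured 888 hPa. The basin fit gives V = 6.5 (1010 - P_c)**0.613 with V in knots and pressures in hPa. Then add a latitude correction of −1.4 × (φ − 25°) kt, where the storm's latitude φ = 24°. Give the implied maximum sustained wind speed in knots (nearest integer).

ΔP = 1010 − 888 = 122 hPa.
122^0.613 ≈ 19.008.
V ≈ 6.5 × 19.008 ≈ 123.6 kt.
Latitude correction: −1.4 × (24 − 25) = 1.4 kt.
Corrected V ≈ 125 kt → 125 kt.

125 kt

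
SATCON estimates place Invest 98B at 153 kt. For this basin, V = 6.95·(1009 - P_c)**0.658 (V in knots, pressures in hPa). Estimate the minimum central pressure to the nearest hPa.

ΔP = (V / 6.95)^(1/0.658) = (153/6.95)^1.520.
153/6.95 = 22.014; 22.014^1.520 ≈ 109.80 hPa.
P_c = 1009 − 109.80 = 899.20 ≈ 899 hPa.

899 hPa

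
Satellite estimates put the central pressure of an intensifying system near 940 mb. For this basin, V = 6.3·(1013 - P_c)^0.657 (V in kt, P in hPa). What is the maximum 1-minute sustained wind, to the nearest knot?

ΔP = 1013 − 940 = 73 mb.
73^0.657 ≈ 16.757.
V ≈ 6.3 × 16.757 ≈ 105.6 kt.

106 kt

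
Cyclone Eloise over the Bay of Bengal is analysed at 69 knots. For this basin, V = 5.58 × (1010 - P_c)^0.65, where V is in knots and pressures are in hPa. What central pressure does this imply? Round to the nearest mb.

ΔP = (V / 5.58)^(1/0.65) = (69/5.58)^1.538.
69/5.58 = 12.366; 12.366^1.538 ≈ 47.90 mb.
P_c = 1010 − 47.90 = 962.10 ≈ 962 mb.

962 mb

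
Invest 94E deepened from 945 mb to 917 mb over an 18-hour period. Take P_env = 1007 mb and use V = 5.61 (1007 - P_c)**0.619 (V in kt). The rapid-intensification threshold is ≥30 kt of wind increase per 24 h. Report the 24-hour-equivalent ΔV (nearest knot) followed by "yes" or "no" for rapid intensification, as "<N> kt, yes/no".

25 kt, no

V₁: ΔP = 62, V ≈ 5.61 × 62^0.619 ≈ 72.19 kt.
V₂: ΔP = 90, V ≈ 5.61 × 90^0.619 ≈ 90.92 kt.
ΔV over 18 h = 18.73 kt → 24 h equivalent = 18.73 × 24/18 ≈ 24.97 kt.
25 kt < 30 kt ⇒ not rapid intensification.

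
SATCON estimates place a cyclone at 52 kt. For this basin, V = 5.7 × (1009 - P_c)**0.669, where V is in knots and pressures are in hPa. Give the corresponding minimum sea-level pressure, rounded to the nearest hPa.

ΔP = (V / 5.7)^(1/0.669) = (52/5.7)^1.495.
52/5.7 = 9.123; 9.123^1.495 ≈ 27.24 hPa.
P_c = 1009 − 27.24 = 981.76 ≈ 982 hPa.

982 hPa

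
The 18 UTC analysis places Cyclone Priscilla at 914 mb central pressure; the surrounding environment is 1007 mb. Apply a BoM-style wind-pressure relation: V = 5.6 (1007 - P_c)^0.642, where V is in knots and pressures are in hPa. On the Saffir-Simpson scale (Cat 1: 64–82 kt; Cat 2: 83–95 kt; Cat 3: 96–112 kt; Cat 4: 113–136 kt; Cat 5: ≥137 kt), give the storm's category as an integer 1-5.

ΔP = 1007 − 914 = 93 mb.
V ≈ 5.6 × 93^0.642 = 5.6 × 18.36 ≈ 103 kt.
103 kt falls in the Category 3 band.

3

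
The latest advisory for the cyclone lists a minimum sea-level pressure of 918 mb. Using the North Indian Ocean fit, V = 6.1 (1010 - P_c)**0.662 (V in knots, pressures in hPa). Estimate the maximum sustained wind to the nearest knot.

122 kt

ΔP = 1010 − 918 = 92 mb.
92^0.662 ≈ 19.954.
V ≈ 6.1 × 19.954 ≈ 121.7 kt.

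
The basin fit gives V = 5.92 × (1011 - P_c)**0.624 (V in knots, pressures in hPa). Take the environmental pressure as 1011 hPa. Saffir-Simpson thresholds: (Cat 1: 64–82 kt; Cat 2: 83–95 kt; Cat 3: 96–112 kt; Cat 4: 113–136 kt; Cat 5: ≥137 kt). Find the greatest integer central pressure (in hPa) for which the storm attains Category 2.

942 hPa

Category 2 begins at V = 83 kt.
Required ΔP = (83/5.92)^(1/0.624) = 14.020^1.603 ≈ 68.83 hPa.
P_c ≤ 1011 − 68.83 = 942.17, so the highest integer P_c is 942 hPa.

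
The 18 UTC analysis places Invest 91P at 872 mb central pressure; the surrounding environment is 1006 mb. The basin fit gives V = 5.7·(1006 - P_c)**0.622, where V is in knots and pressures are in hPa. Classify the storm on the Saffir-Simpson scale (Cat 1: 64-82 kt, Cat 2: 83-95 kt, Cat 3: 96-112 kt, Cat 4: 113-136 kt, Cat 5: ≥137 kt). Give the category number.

ΔP = 1006 − 872 = 134 mb.
V ≈ 5.7 × 134^0.622 = 5.7 × 21.04 ≈ 120 kt.
120 kt falls in the Category 4 band.

4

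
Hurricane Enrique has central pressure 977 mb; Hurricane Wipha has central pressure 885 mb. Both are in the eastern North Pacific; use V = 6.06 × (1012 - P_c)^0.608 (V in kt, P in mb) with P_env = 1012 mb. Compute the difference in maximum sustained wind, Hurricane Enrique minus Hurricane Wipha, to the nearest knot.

Hurricane Enrique: ΔP = 35; V ≈ 6.06 × 35^0.608 ≈ 52.63 kt.
Hurricane Wipha: ΔP = 127; V ≈ 6.06 × 127^0.608 ≈ 115.24 kt.
Difference ≈ 52.63 − 115.24 = -62.61 → -63 kt.

-63 kt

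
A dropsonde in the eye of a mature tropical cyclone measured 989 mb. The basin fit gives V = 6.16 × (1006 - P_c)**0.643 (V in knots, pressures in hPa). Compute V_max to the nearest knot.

38 kt

ΔP = 1006 − 989 = 17 mb.
17^0.643 ≈ 6.183.
V ≈ 6.16 × 6.183 ≈ 38.1 kt.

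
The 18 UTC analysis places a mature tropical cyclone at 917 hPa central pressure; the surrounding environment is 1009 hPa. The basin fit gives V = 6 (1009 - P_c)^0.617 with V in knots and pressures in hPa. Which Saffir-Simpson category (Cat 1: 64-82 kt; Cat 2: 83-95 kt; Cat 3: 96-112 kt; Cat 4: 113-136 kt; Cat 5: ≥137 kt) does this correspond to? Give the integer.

3

ΔP = 1009 − 917 = 92 hPa.
V ≈ 6 × 92^0.617 = 6 × 16.28 ≈ 98 kt.
98 kt falls in the Category 3 band.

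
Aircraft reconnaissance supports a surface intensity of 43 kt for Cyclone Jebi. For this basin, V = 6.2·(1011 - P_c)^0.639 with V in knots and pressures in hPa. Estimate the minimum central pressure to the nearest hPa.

ΔP = (V / 6.2)^(1/0.639) = (43/6.2)^1.565.
43/6.2 = 6.935; 6.935^1.565 ≈ 20.71 hPa.
P_c = 1011 − 20.71 = 990.29 ≈ 990 hPa.

990 hPa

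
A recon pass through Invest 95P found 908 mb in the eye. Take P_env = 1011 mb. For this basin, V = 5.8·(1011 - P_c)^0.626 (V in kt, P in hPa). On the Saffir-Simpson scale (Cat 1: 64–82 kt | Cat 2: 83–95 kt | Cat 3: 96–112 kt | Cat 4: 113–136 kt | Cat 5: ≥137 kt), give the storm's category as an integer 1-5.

ΔP = 1011 − 908 = 103 mb.
V ≈ 5.8 × 103^0.626 = 5.8 × 18.20 ≈ 106 kt.
106 kt falls in the Category 3 band.

3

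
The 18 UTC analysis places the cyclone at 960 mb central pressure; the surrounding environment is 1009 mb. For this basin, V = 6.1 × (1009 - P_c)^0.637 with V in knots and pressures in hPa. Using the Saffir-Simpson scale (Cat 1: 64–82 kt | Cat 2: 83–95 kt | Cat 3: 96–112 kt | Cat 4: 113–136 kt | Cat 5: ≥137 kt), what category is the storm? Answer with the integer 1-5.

ΔP = 1009 − 960 = 49 mb.
V ≈ 6.1 × 49^0.637 = 6.1 × 11.93 ≈ 73 kt.
73 kt falls in the Category 1 band.

1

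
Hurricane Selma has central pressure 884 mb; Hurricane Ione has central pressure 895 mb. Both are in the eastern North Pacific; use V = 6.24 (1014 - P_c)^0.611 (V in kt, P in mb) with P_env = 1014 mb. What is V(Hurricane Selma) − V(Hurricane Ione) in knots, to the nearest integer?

6 kt

Hurricane Selma: ΔP = 130; V ≈ 6.24 × 130^0.611 ≈ 122.12 kt.
Hurricane Ione: ΔP = 119; V ≈ 6.24 × 119^0.611 ≈ 115.70 kt.
Difference ≈ 122.12 − 115.70 = 6.42 → 6 kt.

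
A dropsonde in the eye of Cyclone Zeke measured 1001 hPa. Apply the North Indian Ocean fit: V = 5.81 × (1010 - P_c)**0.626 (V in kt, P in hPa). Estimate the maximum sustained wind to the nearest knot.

23 kt

ΔP = 1010 − 1001 = 9 hPa.
9^0.626 ≈ 3.957.
V ≈ 5.81 × 3.957 ≈ 23.0 kt.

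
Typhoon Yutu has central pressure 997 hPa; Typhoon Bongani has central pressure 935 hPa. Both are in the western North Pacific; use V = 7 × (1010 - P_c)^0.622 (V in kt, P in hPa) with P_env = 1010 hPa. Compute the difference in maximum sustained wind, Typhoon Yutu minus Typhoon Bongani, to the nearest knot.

Typhoon Yutu: ΔP = 13; V ≈ 7 × 13^0.622 ≈ 34.51 kt.
Typhoon Bongani: ΔP = 75; V ≈ 7 × 75^0.622 ≈ 102.66 kt.
Difference ≈ 34.51 − 102.66 = -68.15 → -68 kt.

-68 kt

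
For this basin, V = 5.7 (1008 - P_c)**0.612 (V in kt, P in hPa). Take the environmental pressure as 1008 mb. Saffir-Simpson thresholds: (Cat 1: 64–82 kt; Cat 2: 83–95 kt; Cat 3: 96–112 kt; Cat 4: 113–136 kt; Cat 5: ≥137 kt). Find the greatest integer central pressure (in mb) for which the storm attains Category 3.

Category 3 begins at V = 96 kt.
Required ΔP = (96/5.7)^(1/0.612) = 16.842^1.634 ≈ 100.91 mb.
P_c ≤ 1008 − 100.91 = 907.09, so the highest integer P_c is 907 mb.

907 mb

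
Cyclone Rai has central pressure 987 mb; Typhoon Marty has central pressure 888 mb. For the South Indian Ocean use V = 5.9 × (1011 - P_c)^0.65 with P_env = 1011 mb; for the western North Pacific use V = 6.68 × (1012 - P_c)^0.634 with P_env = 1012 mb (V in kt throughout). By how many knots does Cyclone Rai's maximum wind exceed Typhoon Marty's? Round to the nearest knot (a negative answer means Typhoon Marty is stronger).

Cyclone Rai: ΔP = 24; V ≈ 5.9 × 24^0.65 ≈ 46.56 kt.
Typhoon Marty: ΔP = 124; V ≈ 6.68 × 124^0.634 ≈ 141.91 kt.
Difference ≈ 46.56 − 141.91 = -95.35 → -95 kt.

-95 kt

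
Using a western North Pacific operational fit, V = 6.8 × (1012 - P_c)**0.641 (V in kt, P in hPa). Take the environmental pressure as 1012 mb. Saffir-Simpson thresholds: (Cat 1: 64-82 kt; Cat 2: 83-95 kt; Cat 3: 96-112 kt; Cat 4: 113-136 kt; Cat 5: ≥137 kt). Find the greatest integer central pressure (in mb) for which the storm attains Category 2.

Category 2 begins at V = 83 kt.
Required ΔP = (83/6.8)^(1/0.641) = 12.206^1.560 ≈ 49.56 mb.
P_c ≤ 1012 − 49.56 = 962.44, so the highest integer P_c is 962 mb.

962 mb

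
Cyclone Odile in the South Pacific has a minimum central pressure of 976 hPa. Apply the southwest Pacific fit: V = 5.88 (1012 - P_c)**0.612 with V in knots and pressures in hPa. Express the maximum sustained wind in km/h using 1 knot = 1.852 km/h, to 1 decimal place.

97.6 km/h

ΔP = 1012 − 976 = 36 hPa.
V ≈ 5.88 × 36^0.612 = 5.88 × 8.963 ≈ 52.703 kt.
52.703 × 1.852 ≈ 97.61 km/h → 97.6 km/h.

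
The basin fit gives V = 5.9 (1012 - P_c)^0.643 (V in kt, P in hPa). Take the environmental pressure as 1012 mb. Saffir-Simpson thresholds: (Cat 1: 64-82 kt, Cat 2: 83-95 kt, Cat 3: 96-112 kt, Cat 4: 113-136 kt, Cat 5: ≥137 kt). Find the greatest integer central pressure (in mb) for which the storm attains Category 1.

971 mb

Category 1 begins at V = 64 kt.
Required ΔP = (64/5.9)^(1/0.643) = 10.847^1.555 ≈ 40.75 mb.
P_c ≤ 1012 − 40.75 = 971.25, so the highest integer P_c is 971 mb.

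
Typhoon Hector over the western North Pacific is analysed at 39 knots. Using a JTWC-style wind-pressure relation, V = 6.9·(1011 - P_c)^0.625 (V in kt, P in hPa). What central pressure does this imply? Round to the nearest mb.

995 mb

ΔP = (V / 6.9)^(1/0.625) = (39/6.9)^1.600.
39/6.9 = 5.652; 5.652^1.600 ≈ 15.98 mb.
P_c = 1011 − 15.98 = 995.02 ≈ 995 mb.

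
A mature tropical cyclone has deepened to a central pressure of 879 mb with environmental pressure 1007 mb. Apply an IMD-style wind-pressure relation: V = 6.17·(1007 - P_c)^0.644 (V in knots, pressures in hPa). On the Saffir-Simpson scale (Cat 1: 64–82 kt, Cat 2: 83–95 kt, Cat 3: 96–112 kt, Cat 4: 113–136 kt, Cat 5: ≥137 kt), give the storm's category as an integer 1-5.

ΔP = 1007 − 879 = 128 mb.
V ≈ 6.17 × 128^0.644 = 6.17 × 22.75 ≈ 140 kt.
140 kt falls in the Category 5 band.

5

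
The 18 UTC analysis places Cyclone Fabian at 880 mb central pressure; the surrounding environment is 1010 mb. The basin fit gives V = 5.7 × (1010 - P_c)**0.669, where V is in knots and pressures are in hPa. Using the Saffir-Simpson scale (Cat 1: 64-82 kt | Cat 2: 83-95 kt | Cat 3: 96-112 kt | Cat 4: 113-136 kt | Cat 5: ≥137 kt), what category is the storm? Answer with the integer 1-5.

ΔP = 1010 − 880 = 130 mb.
V ≈ 5.7 × 130^0.669 = 5.7 × 25.96 ≈ 148 kt.
148 kt falls in the Category 5 band.

5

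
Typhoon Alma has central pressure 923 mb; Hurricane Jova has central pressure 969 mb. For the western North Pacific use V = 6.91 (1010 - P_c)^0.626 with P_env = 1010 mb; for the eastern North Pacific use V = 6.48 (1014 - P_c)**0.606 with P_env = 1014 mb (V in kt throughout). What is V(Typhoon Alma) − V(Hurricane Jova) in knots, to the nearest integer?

48 kt

Typhoon Alma: ΔP = 87; V ≈ 6.91 × 87^0.626 ≈ 113.14 kt.
Hurricane Jova: ΔP = 45; V ≈ 6.48 × 45^0.606 ≈ 65.08 kt.
Difference ≈ 113.14 − 65.08 = 48.06 → 48 kt.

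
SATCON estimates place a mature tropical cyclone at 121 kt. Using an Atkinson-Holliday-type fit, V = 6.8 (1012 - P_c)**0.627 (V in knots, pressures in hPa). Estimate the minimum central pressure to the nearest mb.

ΔP = (V / 6.8)^(1/0.627) = (121/6.8)^1.595.
121/6.8 = 17.794; 17.794^1.595 ≈ 98.64 mb.
P_c = 1012 − 98.64 = 913.36 ≈ 913 mb.

913 mb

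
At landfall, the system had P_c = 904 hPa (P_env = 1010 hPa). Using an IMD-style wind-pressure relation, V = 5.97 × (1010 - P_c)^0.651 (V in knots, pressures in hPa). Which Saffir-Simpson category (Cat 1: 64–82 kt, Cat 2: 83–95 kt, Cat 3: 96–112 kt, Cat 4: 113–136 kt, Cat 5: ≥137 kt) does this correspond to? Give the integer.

4

ΔP = 1010 − 904 = 106 hPa.
V ≈ 5.97 × 106^0.651 = 5.97 × 20.82 ≈ 124 kt.
124 kt falls in the Category 4 band.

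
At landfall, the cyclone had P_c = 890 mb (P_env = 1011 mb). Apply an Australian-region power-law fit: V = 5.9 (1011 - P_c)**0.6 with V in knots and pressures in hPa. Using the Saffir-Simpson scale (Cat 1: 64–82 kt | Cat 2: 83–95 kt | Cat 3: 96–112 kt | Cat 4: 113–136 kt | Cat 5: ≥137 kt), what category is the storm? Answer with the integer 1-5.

ΔP = 1011 − 890 = 121 mb.
V ≈ 5.9 × 121^0.6 = 5.9 × 17.77 ≈ 105 kt.
105 kt falls in the Category 3 band.

3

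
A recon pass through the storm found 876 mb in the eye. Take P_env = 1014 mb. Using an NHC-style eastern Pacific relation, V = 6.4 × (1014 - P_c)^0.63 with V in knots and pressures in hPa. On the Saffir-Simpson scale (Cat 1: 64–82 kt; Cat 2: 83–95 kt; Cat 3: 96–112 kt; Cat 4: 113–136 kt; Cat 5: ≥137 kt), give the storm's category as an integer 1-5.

5

ΔP = 1014 − 876 = 138 mb.
V ≈ 6.4 × 138^0.63 = 6.4 × 22.29 ≈ 143 kt.
143 kt falls in the Category 5 band.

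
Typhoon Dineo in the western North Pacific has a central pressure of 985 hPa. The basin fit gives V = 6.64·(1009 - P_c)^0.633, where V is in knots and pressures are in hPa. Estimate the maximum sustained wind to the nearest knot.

50 kt

ΔP = 1009 − 985 = 24 hPa.
24^0.633 ≈ 7.476.
V ≈ 6.64 × 7.476 ≈ 49.6 kt.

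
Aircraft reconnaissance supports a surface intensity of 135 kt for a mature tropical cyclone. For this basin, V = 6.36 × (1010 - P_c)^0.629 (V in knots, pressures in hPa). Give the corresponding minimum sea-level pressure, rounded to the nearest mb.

881 mb

ΔP = (V / 6.36)^(1/0.629) = (135/6.36)^1.590.
135/6.36 = 21.226; 21.226^1.590 ≈ 128.68 mb.
P_c = 1010 − 128.68 = 881.32 ≈ 881 mb.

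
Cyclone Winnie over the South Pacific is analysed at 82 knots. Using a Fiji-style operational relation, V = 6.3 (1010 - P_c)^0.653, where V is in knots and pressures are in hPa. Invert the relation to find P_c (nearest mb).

ΔP = (V / 6.3)^(1/0.653) = (82/6.3)^1.531.
82/6.3 = 13.016; 13.016^1.531 ≈ 50.90 mb.
P_c = 1010 − 50.90 = 959.10 ≈ 959 mb.

959 mb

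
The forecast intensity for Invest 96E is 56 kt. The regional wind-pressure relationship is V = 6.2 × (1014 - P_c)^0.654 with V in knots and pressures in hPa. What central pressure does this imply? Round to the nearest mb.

ΔP = (V / 6.2)^(1/0.654) = (56/6.2)^1.529.
56/6.2 = 9.032; 9.032^1.529 ≈ 28.94 mb.
P_c = 1014 − 28.94 = 985.06 ≈ 985 mb.

985 mb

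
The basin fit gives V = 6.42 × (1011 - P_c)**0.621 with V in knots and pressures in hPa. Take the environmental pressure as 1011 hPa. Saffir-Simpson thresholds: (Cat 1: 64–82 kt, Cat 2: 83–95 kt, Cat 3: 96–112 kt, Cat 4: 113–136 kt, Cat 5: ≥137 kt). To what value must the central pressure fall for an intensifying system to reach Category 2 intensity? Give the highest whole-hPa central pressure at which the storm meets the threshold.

Category 2 begins at V = 83 kt.
Required ΔP = (83/6.42)^(1/0.621) = 12.928^1.610 ≈ 61.65 hPa.
P_c ≤ 1011 − 61.65 = 949.35, so the highest integer P_c is 949 hPa.

949 hPa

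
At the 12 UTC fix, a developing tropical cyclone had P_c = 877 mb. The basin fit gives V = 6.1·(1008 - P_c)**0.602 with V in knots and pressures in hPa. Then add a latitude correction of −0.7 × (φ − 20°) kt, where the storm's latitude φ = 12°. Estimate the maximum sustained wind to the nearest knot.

ΔP = 1008 − 877 = 131 mb.
131^0.602 ≈ 18.819.
V ≈ 6.1 × 18.819 ≈ 114.8 kt.
Latitude correction: −0.7 × (12 − 20) = 5.6 kt.
Corrected V ≈ 120.4 kt → 120 kt.

120 kt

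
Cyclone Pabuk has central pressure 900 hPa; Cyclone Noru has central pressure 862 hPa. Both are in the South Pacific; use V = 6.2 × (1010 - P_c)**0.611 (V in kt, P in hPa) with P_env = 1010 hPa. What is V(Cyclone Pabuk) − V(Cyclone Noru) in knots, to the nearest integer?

-22 kt

Cyclone Pabuk: ΔP = 110; V ≈ 6.2 × 110^0.611 ≈ 109.57 kt.
Cyclone Noru: ΔP = 148; V ≈ 6.2 × 148^0.611 ≈ 131.35 kt.
Difference ≈ 109.57 − 131.35 = -21.78 → -22 kt.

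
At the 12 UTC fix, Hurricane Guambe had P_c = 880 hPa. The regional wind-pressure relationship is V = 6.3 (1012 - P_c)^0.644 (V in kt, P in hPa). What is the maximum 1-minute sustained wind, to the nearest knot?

ΔP = 1012 − 880 = 132 hPa.
132^0.644 ≈ 23.209.
V ≈ 6.3 × 23.209 ≈ 146.2 kt.

146 kt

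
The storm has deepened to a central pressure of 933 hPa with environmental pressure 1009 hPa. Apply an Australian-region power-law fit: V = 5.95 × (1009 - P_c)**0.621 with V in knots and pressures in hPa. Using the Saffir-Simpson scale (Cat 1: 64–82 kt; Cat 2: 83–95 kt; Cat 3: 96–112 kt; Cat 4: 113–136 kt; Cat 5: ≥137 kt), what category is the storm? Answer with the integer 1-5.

2

ΔP = 1009 − 933 = 76 hPa.
V ≈ 5.95 × 76^0.621 = 5.95 × 14.72 ≈ 88 kt.
88 kt falls in the Category 2 band.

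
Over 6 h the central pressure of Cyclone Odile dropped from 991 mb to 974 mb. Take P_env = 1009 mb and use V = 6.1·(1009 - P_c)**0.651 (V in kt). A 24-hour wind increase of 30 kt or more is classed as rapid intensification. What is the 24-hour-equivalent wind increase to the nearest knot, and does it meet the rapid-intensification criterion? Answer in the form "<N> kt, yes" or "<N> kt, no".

V₁: ΔP = 18, V ≈ 6.1 × 18^0.651 ≈ 40.04 kt.
V₂: ΔP = 35, V ≈ 6.1 × 35^0.651 ≈ 61.73 kt.
ΔV over 6 h = 21.69 kt → 24 h equivalent = 21.69 × 24/6 ≈ 86.76 kt.
87 kt ≥ 30 kt ⇒ rapid intensification.

87 kt, yes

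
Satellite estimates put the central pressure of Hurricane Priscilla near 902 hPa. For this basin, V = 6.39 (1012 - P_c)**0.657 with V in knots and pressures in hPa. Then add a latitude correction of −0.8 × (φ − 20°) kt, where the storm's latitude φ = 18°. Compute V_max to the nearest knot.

142 kt

ΔP = 1012 − 902 = 110 hPa.
110^0.657 ≈ 21.938.
V ≈ 6.39 × 21.938 ≈ 140.2 kt.
Latitude correction: −0.8 × (18 − 20) = 1.6 kt.
Corrected V ≈ 141.8 kt → 142 kt.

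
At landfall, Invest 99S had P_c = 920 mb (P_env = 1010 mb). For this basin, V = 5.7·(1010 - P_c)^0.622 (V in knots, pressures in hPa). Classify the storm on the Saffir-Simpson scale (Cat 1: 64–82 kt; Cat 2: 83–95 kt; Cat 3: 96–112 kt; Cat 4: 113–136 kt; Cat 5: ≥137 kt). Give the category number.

2

ΔP = 1010 − 920 = 90 mb.
V ≈ 5.7 × 90^0.622 = 5.7 × 16.43 ≈ 94 kt.
94 kt falls in the Category 2 band.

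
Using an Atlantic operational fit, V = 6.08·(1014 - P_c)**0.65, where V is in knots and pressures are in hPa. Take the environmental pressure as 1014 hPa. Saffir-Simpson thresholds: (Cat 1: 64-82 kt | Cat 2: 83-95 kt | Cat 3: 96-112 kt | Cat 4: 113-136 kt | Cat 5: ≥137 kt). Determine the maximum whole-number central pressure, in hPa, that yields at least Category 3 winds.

Category 3 begins at V = 96 kt.
Required ΔP = (96/6.08)^(1/0.65) = 15.789^1.538 ≈ 69.77 hPa.
P_c ≤ 1014 − 69.77 = 944.23, so the highest integer P_c is 944 hPa.

944 hPa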